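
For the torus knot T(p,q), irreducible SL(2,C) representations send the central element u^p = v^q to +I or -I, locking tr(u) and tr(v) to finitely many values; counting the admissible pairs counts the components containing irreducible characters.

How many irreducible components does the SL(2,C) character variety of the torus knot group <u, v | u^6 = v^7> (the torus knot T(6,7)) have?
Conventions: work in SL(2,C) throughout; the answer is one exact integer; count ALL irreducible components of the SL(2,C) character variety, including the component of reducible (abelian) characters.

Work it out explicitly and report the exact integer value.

Gamma = < u, v | u^6 = v^7 > (torus knot T(6,7)); the central element u^6 = v^7 acts as +I or -I in any irreducible SL(2,C) representation.
This locks tr(u) to 2*cos(pi*alpha/6), alpha in 1..5, and tr(v) to 2*cos(pi*beta/7), beta in 1..6, on each component of irreducible characters.
u^6 = (-1)^alpha I and v^7 = (-1)^beta I must agree, so alpha and beta have equal parity.
Counting: 3 odd alphas x 3 odd betas + 2 even alphas x 3 even betas = 9 + 6 = 15.
components with irreducible characters: 15; plus the single component of reducible (abelian) characters: total 16.

16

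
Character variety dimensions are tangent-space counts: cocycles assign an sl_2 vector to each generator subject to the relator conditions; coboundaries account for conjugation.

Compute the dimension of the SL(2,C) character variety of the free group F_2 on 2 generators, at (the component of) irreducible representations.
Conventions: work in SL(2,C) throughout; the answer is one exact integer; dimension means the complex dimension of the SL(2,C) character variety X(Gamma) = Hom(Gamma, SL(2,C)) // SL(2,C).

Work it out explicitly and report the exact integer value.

3

Here Gamma is free of rank 2 — no relator constrains a cocycle.
So Z^1 = (sl_2)^2 in full: dim Z^1 = 6.
At an irreducible rho the centralizer of the image in sl_2 is 0, so the coboundary map sl_2 -> Z^1 is injective: dim B^1 = 3.
dim X = dim H^1 = dim Z^1 - dim B^1 = 6 - 3 = 3.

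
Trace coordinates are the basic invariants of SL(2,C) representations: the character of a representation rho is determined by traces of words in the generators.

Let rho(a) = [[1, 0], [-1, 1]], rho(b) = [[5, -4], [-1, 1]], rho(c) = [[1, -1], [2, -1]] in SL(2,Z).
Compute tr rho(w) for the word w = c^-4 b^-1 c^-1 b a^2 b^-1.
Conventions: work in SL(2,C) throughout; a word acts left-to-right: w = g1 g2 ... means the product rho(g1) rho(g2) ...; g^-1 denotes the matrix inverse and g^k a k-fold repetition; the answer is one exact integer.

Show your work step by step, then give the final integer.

-485

rho(c^-1) = [[-1, 1], [-2, 1]]
... * rho(c^-1) = [[-1, 1], [-2, 1]]  ->  [[-1, 0], [0, -1]]
... * rho(c^-1) = [[-1, 1], [-2, 1]]  ->  [[1, -1], [2, -1]]
... * rho(c^-1) = [[-1, 1], [-2, 1]]  ->  [[1, 0], [0, 1]]
... * rho(b^-1) = [[1, 4], [1, 5]]  ->  [[1, 4], [1, 5]]
... * rho(c^-1) = [[-1, 1], [-2, 1]]  ->  [[-9, 5], [-11, 6]]
... * rho(b) = [[5, -4], [-1, 1]]  ->  [[-50, 41], [-61, 50]]
... * rho(a) = [[1, 0], [-1, 1]]  ->  [[-91, 41], [-111, 50]]
... * rho(a) = [[1, 0], [-1, 1]]  ->  [[-132, 41], [-161, 50]]
... * rho(b^-1) = [[1, 4], [1, 5]]  ->  [[-91, -323], [-111, -394]]
tr = -91 + -394 = -485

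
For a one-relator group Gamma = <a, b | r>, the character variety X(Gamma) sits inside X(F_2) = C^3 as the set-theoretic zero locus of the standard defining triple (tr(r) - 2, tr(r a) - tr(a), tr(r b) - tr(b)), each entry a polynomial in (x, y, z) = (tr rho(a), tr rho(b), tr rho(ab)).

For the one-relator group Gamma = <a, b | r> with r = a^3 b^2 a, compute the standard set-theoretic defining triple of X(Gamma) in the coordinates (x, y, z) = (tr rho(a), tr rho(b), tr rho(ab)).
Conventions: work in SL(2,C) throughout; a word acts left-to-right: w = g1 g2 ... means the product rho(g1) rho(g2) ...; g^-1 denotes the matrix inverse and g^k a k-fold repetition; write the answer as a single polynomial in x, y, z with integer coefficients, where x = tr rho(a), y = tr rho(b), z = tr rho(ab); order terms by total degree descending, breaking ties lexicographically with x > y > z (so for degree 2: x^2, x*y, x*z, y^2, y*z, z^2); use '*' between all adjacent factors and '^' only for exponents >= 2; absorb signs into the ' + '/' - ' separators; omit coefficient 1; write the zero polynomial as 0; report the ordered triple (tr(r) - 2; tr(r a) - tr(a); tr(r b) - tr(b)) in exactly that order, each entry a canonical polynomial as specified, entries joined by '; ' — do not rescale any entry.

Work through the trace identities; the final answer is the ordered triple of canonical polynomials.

x^3*y*z - x^4 - x^2*y^2 - 2*x*y*z + 4*x^2 + y^2 - 4; x^4*y*z - x^5 - x^3*y^2 - 3*x^2*y*z + 5*x^3 + 2*x*y^2 + y*z - 6*x; x^2*y*z^2 - x^3*z - x*y^2*z - y*z^2 + 2*x*z

tr(a^2 b) = tr(a) * tr(b a) - tr(b)   [square of a] = x*z - y
and tr(a^2) = tr(a) * tr(a) - tr(1)   [square of a] = x^2 - 2
next, tr(b^2 a^2) = tr(b) * tr(a^2 b) - tr(a^2)   [square of b] = x*y*z - x^2 - y^2 + 2
and tr(b^2 a) = tr(b) * tr(a b) - tr(a)   [square of b] = y*z - x
tr(a^2 b^2 a) = tr(a) * tr(b^2 a^2) - tr(b^2 a)   [square of a] = x^2*y*z - x^3 - x*y^2 - y*z + 3*x
and tr(a^3 b^2 a) = tr(a) * tr(a^2 b^2 a) - tr(a^2 b^2)   [square of a] = x^3*y*z - x^4 - x^2*y^2 - 2*x*y*z + 4*x^2 + y^2 - 2
tr(b a^3) = tr(a) * tr(b a^2) - tr(b a)  (reduce the a square) = x^2*z - x*y - z
next, tr(a b a^3) = tr(a) * tr(b a^3) - tr(b a^2)  (reduce the a square) = x^3*z - x^2*y - 2*x*z + y
next, tr(a^5 b) = tr(a) * tr(a b a^3) - tr(a b a^2)  (reduce the a square) = x^4*z - x^3*y - 3*x^2*z + 2*x*y + z
tr(a^3) = tr(a) * tr(a^2) - tr(a)  (reduce the a square) = x^3 - 3*x
tr(a^4) = tr(a) * tr(a^3) - tr(a^2)  (reduce the a square) = x^4 - 4*x^2 + 2
tr(a^5) = tr(a) * tr(a^4) - tr(a^3)  (reduce the a square) = x^5 - 5*x^3 + 5*x
and tr(a^3 b^2 a^2) = tr(b) * tr(a^5 b) - tr(a^5)  (reduce the b square) = x^4*y*z - x^5 - x^3*y^2 - 3*x^2*y*z + 5*x^3 + 2*x*y^2 + y*z - 5*x
tr(b a b a) = tr(b a) * tr(b a) - tr(1)   [split at repeated b] = z^2 - 2
next, tr(a b a b a) = tr(a) * tr(b a b a) - tr(b a b) = x*z^2 - y*z - x
tr(a b a^3 b) = tr(a) * tr(a b a b a) - tr(a b a b) = x^2*z^2 - x*y*z - x^2 - z^2 + 2
and tr(a^3 b^2 a b) = tr(b) * tr(a b a^3 b) - tr(a b a^3) = x^2*y*z^2 - x^3*z - x*y^2*z - y*z^2 + 2*x*z + y
assemble the triple (tr(r) - 2; tr(r a) - x; tr(r b) - y)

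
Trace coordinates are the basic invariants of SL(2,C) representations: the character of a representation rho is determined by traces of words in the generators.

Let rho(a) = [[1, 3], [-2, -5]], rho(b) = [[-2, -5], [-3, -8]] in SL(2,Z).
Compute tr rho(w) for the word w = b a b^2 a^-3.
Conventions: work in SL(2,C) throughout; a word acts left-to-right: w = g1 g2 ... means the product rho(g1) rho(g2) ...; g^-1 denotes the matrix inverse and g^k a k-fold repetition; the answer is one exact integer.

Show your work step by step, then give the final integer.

rho(b) = [[-2, -5], [-3, -8]]
... * rho(a) = [[1, 3], [-2, -5]]  ->  [[8, 19], [13, 31]]
... * rho(b) = [[-2, -5], [-3, -8]]  ->  [[-73, -192], [-119, -313]]
... * rho(b) = [[-2, -5], [-3, -8]]  ->  [[722, 1901], [1177, 3099]]
... * rho(a^-1) = [[-5, -3], [2, 1]]  ->  [[192, -265], [313, -432]]
... * rho(a^-1) = [[-5, -3], [2, 1]]  ->  [[-1490, -841], [-2429, -1371]]
... * rho(a^-1) = [[-5, -3], [2, 1]]  ->  [[5768, 3629], [9403, 5916]]
tr = 5768 + 5916 = 11684

11684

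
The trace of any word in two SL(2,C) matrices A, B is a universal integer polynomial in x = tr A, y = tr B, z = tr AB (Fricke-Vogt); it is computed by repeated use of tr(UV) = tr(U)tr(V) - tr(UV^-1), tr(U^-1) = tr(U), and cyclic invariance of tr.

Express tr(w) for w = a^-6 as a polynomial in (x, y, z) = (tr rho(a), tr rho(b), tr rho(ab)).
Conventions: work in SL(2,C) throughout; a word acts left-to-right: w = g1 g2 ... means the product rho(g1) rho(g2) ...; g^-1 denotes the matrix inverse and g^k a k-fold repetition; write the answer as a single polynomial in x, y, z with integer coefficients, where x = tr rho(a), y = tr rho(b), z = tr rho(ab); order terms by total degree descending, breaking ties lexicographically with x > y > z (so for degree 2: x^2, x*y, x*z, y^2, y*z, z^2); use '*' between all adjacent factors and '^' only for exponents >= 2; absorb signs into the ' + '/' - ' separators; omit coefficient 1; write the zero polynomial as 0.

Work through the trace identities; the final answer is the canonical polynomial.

tr(a^-1) = tr(a) = x
tr(a^-2) = tr(a^-1)*tr(a) - tr(1)  (eliminate a^-1) = x^2 - 2
tr(a^-3) = tr(a^-2)*tr(a) - tr(a^-1)  (eliminate a^-1) = x^3 - 3*x
tr(a^-4) = tr(a^-3)*tr(a) - tr(a^-2)  (eliminate a^-1) = x^4 - 4*x^2 + 2
tr(a^-5) = tr(a^-4)*tr(a) - tr(a^-3)  (eliminate a^-1) = x^5 - 5*x^3 + 5*x
tr(a^-6) = tr(a^-5)*tr(a) - tr(a^-4)  (eliminate a^-1) = x^6 - 6*x^4 + 9*x^2 - 2

x^6 - 6*x^4 + 9*x^2 - 2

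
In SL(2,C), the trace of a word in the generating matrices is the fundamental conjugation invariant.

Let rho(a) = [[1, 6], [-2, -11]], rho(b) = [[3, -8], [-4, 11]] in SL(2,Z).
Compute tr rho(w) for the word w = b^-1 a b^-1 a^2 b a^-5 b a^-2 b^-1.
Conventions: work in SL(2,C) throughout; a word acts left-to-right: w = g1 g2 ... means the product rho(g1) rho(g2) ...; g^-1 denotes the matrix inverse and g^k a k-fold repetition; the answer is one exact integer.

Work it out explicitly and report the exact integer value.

-3520761067026

rho(b^-1) = [[11, 8], [4, 3]]
... * rho(a) = [[1, 6], [-2, -11]]  ->  [[-5, -22], [-2, -9]]
... * rho(b^-1) = [[11, 8], [4, 3]]  ->  [[-143, -106], [-58, -43]]
... * rho(a) = [[1, 6], [-2, -11]]  ->  [[69, 308], [28, 125]]
... * rho(a) = [[1, 6], [-2, -11]]  ->  [[-547, -2974], [-222, -1207]]
... * rho(b) = [[3, -8], [-4, 11]]  ->  [[10255, -28338], [4162, -11501]]
... * rho(a^-1) = [[-11, -6], [2, 1]]  ->  [[-169481, -89868], [-68784, -36473]]
... * rho(a^-1) = [[-11, -6], [2, 1]]  ->  [[1684555, 927018], [683678, 376231]]
... * rho(a^-1) = [[-11, -6], [2, 1]]  ->  [[-16676069, -9180312], [-6767996, -3725837]]
... * rho(a^-1) = [[-11, -6], [2, 1]]  ->  [[165076135, 90876102], [66996282, 36882139]]
... * rho(a^-1) = [[-11, -6], [2, 1]]  ->  [[-1634085281, -899580708], [-663194824, -365095553]]
... * rho(b) = [[3, -8], [-4, 11]]  ->  [[-1303933011, 3177294460], [-529202260, 1289507509]]
... * rho(a^-1) = [[-11, -6], [2, 1]]  ->  [[20697852041, 11000892526], [8400239878, 4464721069]]
... * rho(a^-1) = [[-11, -6], [2, 1]]  ->  [[-205674587399, -113186219720], [-83473196520, -45936718199]]
... * rho(b^-1) = [[11, 8], [4, 3]]  ->  [[-2715165340269, -1984955358352], [-1101952034516, -805595726757]]
tr = -2715165340269 + -805595726757 = -3520761067026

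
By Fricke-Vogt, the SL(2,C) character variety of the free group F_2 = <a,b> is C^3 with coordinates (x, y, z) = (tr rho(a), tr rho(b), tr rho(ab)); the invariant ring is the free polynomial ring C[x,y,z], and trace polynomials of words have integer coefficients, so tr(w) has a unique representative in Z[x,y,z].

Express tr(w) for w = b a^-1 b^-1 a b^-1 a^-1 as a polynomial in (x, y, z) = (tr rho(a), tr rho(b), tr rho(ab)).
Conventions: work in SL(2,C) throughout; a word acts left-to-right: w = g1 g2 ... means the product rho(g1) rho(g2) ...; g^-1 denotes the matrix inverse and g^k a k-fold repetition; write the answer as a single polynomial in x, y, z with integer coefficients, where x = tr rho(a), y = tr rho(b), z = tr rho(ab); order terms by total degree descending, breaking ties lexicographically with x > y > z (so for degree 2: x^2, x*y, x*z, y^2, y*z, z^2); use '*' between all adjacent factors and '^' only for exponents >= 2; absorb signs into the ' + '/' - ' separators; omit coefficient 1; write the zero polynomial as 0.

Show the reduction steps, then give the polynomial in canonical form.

trace(b^-1) = trace(b) = y
trace(a^2 b) = trace(a)*trace(b a) - trace(b) = x*z - y
trace(a^2) = trace(a)*trace(a) - trace(1) = x^2 - 2
next, trace(b a^2 b) = trace(b)*trace(a^2 b) - trace(a^2) = x*y*z - x^2 - y^2 + 2
next, trace(b a b a) = trace(b a)*trace(b a) - trace(1)   [split at repeated b] = z^2 - 2
trace(b a b) = trace(b)*trace(a b) - trace(a) = y*z - x
trace(b a^2 b a) = trace(a)*trace(b a b a) - trace(b a b) = x*z^2 - y*z - x
and trace(a b a^-1 b a) = trace(b a^2 b)*trace(a) - trace(b a^2 b a) = x^2*y*z - x^3 - x*y^2 - x*z^2 + y*z + 3*x
next, trace(b a b a b) = trace(b)*trace(a b a b) - trace(a b a) = y*z^2 - x*z - y
trace(b a b a b a) = trace(b a b a)*trace(b a) - trace(a b)   [split at repeated b] = z^3 - 3*z
trace(a b a^-1 b a b) = trace(b a b a b)*trace(a) - trace(b a b a b a) = x*y*z^2 - x^2*z - z^3 - x*y + 3*z
and trace(a^-1 b a b^-1 a b) = trace(a b a^-1 b a)*trace(b) - trace(a b a^-1 b a b) = x^2*y^2*z - x^3*y - x*y^3 - 2*x*y*z^2 + x^2*z + y^2*z + z^3 + 4*x*y - 3*z
trace(b^-1 a b^-1 a^-1 b a) = trace(a^-1 b a b^-1 a)*trace(b) - trace(a^-1 b a b^-1 a b) = -x^2*y^2*z + x^3*y + x*y^3 + 2*x*y*z^2 - x^2*z - y^2*z - z^3 - 3*x*y + 3*z
and trace(b a^-1 b^-1 a b^-1 a^-1) = trace(b^-1 a b^-1 a^-1 b)*trace(a) - trace(b^-1 a b^-1 a^-1 b a) = x^2*y^2*z - x^3*y - x*y^3 - 2*x*y*z^2 + x^2*z + y^2*z + z^3 + 4*x*y - 3*z

x^2*y^2*z - x^3*y - x*y^3 - 2*x*y*z^2 + x^2*z + y^2*z + z^3 + 4*x*y - 3*z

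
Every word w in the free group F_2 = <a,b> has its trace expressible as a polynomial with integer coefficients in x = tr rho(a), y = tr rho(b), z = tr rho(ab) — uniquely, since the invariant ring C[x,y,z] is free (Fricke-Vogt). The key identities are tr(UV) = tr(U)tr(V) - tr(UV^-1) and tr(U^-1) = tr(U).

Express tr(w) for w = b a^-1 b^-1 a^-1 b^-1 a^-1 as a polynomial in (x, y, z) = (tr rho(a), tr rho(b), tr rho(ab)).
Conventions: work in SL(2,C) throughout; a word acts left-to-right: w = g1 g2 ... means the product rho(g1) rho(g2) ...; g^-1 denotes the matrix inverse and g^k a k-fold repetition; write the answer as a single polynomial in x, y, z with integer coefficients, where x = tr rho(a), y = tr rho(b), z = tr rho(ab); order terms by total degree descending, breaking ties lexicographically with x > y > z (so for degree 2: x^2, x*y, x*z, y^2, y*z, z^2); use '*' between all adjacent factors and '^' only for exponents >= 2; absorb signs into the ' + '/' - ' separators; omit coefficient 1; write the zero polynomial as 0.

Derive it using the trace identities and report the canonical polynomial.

tr(a^-1) = tr(a) = x
next, tr(a^-2) = tr(a^-1)*tr(a) - tr(1)  (eliminate a^-1) = x^2 - 2
next, tr(a^-1 b) = tr(b)*tr(a) - tr(b a)  (eliminate a^-1) = x*y - z
tr(b a b) = tr(b)*tr(a b) - tr(a)  (reduce the b square) = y*z - x
and tr(b a b a) = tr(b a)*tr(b a) - tr(1)  (split on b) = z^2 - 2
next, tr(b a b a^-1) = tr(b a b)*tr(a) - tr(b a b a)  (eliminate a^-1) = x*y*z - x^2 - z^2 + 2
tr(a^-2 b a b) = tr(b a b a^-1)*tr(a) - tr(b a b)  (eliminate a^-1) = x^2*y*z - x^3 - x*z^2 - y*z + 3*x
tr(b^-1 a^-2 b a) = tr(a^-2 b a)*tr(b) - tr(a^-2 b a b)  (eliminate b^-1) = -x^2*y*z + x^3 + x*y^2 + x*z^2 - 3*x
next, tr(a^-1 b a^-1 b^-1 a^-1) = tr(b^-1 a^-2 b)*tr(a) - tr(b^-1 a^-2 b a)  (eliminate a^-1) = x^2*y*z - x*y^2 - x*z^2 + x
tr(a^-1 b a^-1) = tr(b a^-1)*tr(a) - tr(b)  (eliminate a^-1) = x^2*y - x*z - y
next, tr(a^2 b) = tr(a)*tr(b a) - tr(b)  (reduce the a square) = x*z - y
next, tr(a b^2 a) = tr(b)*tr(a^2 b) - tr(a^2)  (reduce the b square) = x*y*z - x^2 - y^2 + 2
tr(a b^2 a b) = tr(b)*tr(a b a b) - tr(a b a)  (reduce the b square) = y*z^2 - x*z - y
next, tr(b a b^-1 a b) = tr(a b^2 a)*tr(b) - tr(a b^2 a b)  (eliminate b^-1) = x*y^2*z - x^2*y - y^3 - y*z^2 + x*z + 3*y
tr(a b a b a) = tr(a)*tr(b a b a) - tr(b a b)  (reduce the a square) = x*z^2 - y*z - x
and tr(a b a b a b) = tr(b a b a)*tr(b a) - tr(a b)  (split on b) = z^3 - 3*z
tr(b a b^-1 a b a) = tr(a b a b a)*tr(b) - tr(a b a b a b)  (eliminate b^-1) = x*y*z^2 - y^2*z - z^3 - x*y + 3*z
and tr(b^-1 a b a^-1 b a) = tr(b a b^-1 a b)*tr(a) - tr(b a b^-1 a b a)  (eliminate a^-1) = x^2*y^2*z - x^3*y - x*y^3 - 2*x*y*z^2 + x^2*z + y^2*z + z^3 + 4*x*y - 3*z
next, tr(b a^-1 b a^-1 b^-1 a) = tr(b^-1 a b a^-1 b)*tr(a) - tr(b^-1 a b a^-1 b a)  (eliminate a^-1) = -x^2*y^2*z + x^3*y + x*y^3 + 2*x*y*z^2 - x^2*z - y^2*z - z^3 - 3*x*y + 3*z
tr(a^-1 b a^-1 b^-1 a^-1 b) = tr(b a^-1 b a^-1 b^-1)*tr(a) - tr(b a^-1 b a^-1 b^-1 a)  (eliminate a^-1) = x^2*y^2*z - x*y^3 - 2*x*y*z^2 + y^2*z + z^3 + 2*x*y - 3*z
tr(b a^-1 b^-1 a^-1 b^-1 a^-1) = tr(a^-1 b a^-1 b^-1 a^-1)*tr(b) - tr(a^-1 b a^-1 b^-1 a^-1 b)  (eliminate b^-1) = x*y*z^2 - y^2*z - z^3 - x*y + 3*z

x*y*z^2 - y^2*z - z^3 - x*y + 3*z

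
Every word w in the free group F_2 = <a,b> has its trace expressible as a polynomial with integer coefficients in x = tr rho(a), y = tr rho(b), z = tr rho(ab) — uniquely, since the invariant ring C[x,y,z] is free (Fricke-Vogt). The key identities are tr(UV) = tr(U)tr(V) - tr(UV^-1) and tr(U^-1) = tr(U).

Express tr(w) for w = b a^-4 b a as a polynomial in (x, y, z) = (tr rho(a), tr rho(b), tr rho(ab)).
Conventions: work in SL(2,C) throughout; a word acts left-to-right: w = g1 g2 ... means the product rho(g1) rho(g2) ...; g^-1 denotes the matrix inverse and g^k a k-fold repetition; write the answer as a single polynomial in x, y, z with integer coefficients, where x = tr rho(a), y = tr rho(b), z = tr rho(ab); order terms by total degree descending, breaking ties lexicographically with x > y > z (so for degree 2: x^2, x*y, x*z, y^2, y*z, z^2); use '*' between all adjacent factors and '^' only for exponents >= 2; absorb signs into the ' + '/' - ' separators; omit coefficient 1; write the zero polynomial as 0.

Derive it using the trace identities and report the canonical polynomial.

tr(b a b) = tr(b) * tr(a b) - tr(a)   [square of b] = y*z - x
tr(b a b a) = tr(a b) * tr(a b) - tr(1)   [split at a repeated a] = z^2 - 2
tr(a^-1 b a b) = tr(b a b) * tr(a) - tr(b a b a)   [inverse elimination on a] = x*y*z - x^2 - z^2 + 2
tr(a^-1 b a b a^-1) = tr(a^-1 b a b) * tr(a) - tr(a^-1 b a b a)   [inverse elimination on a] = x^2*y*z - x^3 - x*z^2 - y*z + 3*x
tr(a^-3 b a b) = tr(a^-1 b a b a^-1) * tr(a) - tr(a^-1 b a b)   [inverse elimination on a] = x^3*y*z - x^4 - x^2*z^2 - 2*x*y*z + 4*x^2 + z^2 - 2
tr(b a^-4 b a) = tr(a^-3 b a b) * tr(a) - tr(a^-3 b a b a)   [inverse elimination on a] = x^4*y*z - x^5 - x^3*z^2 - 3*x^2*y*z + 5*x^3 + 2*x*z^2 + y*z - 5*x

x^4*y*z - x^5 - x^3*z^2 - 3*x^2*y*z + 5*x^3 + 2*x*z^2 + y*z - 5*x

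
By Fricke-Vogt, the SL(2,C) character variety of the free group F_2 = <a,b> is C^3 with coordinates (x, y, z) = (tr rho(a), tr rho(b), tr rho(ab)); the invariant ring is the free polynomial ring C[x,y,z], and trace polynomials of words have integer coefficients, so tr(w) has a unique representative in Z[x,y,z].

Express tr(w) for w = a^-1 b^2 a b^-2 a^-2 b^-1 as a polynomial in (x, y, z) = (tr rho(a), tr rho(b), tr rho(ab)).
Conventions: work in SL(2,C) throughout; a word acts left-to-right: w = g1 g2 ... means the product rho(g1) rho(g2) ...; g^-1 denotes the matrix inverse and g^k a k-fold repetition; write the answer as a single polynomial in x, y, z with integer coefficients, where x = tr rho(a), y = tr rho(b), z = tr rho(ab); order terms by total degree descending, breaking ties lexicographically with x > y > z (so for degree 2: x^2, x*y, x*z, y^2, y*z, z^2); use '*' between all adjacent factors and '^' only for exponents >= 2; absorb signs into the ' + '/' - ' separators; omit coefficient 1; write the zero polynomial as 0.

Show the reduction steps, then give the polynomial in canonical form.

trace(a^-1 b) = trace(b) * trace(a) - trace(b a)   [inverse elimination on a] = x*y - z
use: trace(b a b) = trace(b) * trace(a b) - trace(a)   [square of b] = y*z - x
trace(b a b a) = trace(b a) * trace(b a) - trace(1)   [split at a repeated b] = z^2 - 2
trace(b a b a^-1) = trace(b a b) * trace(a) - trace(b a b a)   [inverse elimination on a] = x*y*z - x^2 - z^2 + 2
use: trace(a^-2 b a b) = trace(b a b a^-1) * trace(a) - trace(b a b)   [inverse elimination on a] = x^2*y*z - x^3 - x*z^2 - y*z + 3*x
apply: trace(a^-2 b a b^-1) = trace(a^-2 b a) * trace(b) - trace(a^-2 b a b)   [inverse elimination on b] = -x^2*y*z + x^3 + x*y^2 + x*z^2 - 3*x
use: trace(b a b^-2 a^-2) = trace(a^-2 b a b^-1) * trace(b) - trace(a^-2 b a)   [inverse elimination on b] = -x^2*y^2*z + x^3*y + x*y^3 + x*y*z^2 - 4*x*y + z
trace(b^2) = trace(b) * trace(b) - trace(1)   [square of b] = y^2 - 2
trace(b a b^2) = trace(b) * trace(b a b) - trace(b a)   [square of b] = y^2*z - x*y - z
trace(a b a) = trace(a) * trace(b a) - trace(b)   [square of a] = x*z - y
trace(b a b^2 a) = trace(b) * trace(a b a b) - trace(a b a)   [square of b] = y*z^2 - x*z - y
trace(a b^2 a^-1 b) = trace(b a b^2) * trace(a) - trace(b a b^2 a)   [inverse elimination on a] = x*y^2*z - x^2*y - y*z^2 + y
use: trace(a^-1 b^-1 a b^2) = trace(a b^2 a^-1) * trace(b) - trace(a b^2 a^-1 b)   [inverse elimination on b] = -x*y^2*z + x^2*y + y^3 + y*z^2 - 3*y
trace(b^2 a b a^-1) = trace(b^2 a b) * trace(a) - trace(b^2 a b a)   [inverse elimination on a] = x*y^2*z - x^2*y - y*z^2 + y
use: trace(a^2) = trace(a) * trace(a) - trace(1)   [square of a] = x^2 - 2
apply: trace(a b^2 a) = trace(b) * trace(a^2 b) - trace(a^2)   [square of b] = x*y*z - x^2 - y^2 + 2
use: trace(b a b^2 a b) = trace(b) * trace(a b^2 a b) - trace(a b^2 a)   [square of b] = y^2*z^2 - 2*x*y*z + x^2 - 2
trace(a b a b a b) = trace(b a) * trace(b a b a) - trace(b^-1 a^-1)   [split at a repeated b] = z^3 - 3*z
use: trace(a b a b a) = trace(a) * trace(b a b a) - trace(b a b)   [square of a] = x*z^2 - y*z - x
trace(b a b^2 a b a) = trace(b) * trace(a b a b a b) - trace(a b a b a)   [square of b] = y*z^3 - x*z^2 - 2*y*z + x
use: trace(a^-1 b a b^2 a b) = trace(b a b^2 a b) * trace(a) - trace(b a b^2 a b a)   [inverse elimination on a] = x*y^2*z^2 - 2*x^2*y*z - y*z^3 + x^3 + x*z^2 + 2*y*z - 3*x
use: trace(a b^2 a b a^-2 b) = trace(a^-1 b a b^2 a b) * trace(a) - trace(a^-1 b a b^2 a b a)   [inverse elimination on a] = x^2*y^2*z^2 - 2*x^3*y*z - x*y*z^3 + x^4 + x^2*z^2 - y^2*z^2 + 4*x*y*z - 4*x^2 + 2
trace(a^-2 b^-1 a b^2 a b) = trace(a b^2 a b a^-2) * trace(b) - trace(a b^2 a b a^-2 b)   [inverse elimination on b] = -x^2*y^2*z^2 + 2*x^3*y*z + x*y^3*z + x*y*z^3 - x^4 - x^2*y^2 - x^2*z^2 - 4*x*y*z + 4*x^2 + y^2 - 2
use: trace(a^-2 b^-1 a b^2 a b^-1) = trace(a^-2 b^-1 a b^2 a) * trace(b) - trace(a^-2 b^-1 a b^2 a b)   [inverse elimination on b] = x^2*y^2*z^2 - 2*x^3*y*z - 2*x*y^3*z - x*y*z^3 + x^4 + 2*x^2*y^2 + x^2*z^2 + y^4 + y^2*z^2 + 4*x*y*z - 4*x^2 - 4*y^2 + 2
apply: trace(b^2 a b^-2 a^-2 b^-1 a) = trace(a^-2 b^-1 a b^2 a b^-1) * trace(b) - trace(a^-2 b^-1 a b^2 a)   [inverse elimination on b] = x^2*y^3*z^2 - 2*x^3*y^2*z - 2*x*y^4*z - x*y^2*z^3 + x^4*y + 2*x^2*y^3 + x^2*y*z^2 + y^5 + y^3*z^2 + 5*x*y^2*z - 5*x^2*y - 5*y^3 - y*z^2 + 5*y
use: trace(a^-1 b^2 a b^-2 a^-2 b^-1) = trace(b^2 a b^-2 a^-2 b^-1) * trace(a) - trace(b^2 a b^-2 a^-2 b^-1 a)   [inverse elimination on a] = -x^2*y^3*z^2 + x^3*y^2*z + 2*x*y^4*z + x*y^2*z^3 - x^2*y^3 - y^5 - y^3*z^2 - 5*x*y^2*z + x^2*y + 5*y^3 + y*z^2 + x*z - 5*y

-x^2*y^3*z^2 + x^3*y^2*z + 2*x*y^4*z + x*y^2*z^3 - x^2*y^3 - y^5 - y^3*z^2 - 5*x*y^2*z + x^2*y + 5*y^3 + y*z^2 + x*z - 5*y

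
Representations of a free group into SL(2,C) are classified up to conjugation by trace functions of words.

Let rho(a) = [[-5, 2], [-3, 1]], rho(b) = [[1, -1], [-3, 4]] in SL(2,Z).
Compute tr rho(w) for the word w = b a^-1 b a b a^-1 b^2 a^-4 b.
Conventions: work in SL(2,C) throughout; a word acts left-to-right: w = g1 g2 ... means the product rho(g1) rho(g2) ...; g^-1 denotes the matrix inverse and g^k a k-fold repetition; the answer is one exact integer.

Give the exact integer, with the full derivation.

-14846116

rho(b) = [[1, -1], [-3, 4]]
... * rho(a^-1) = [[1, -2], [3, -5]]  ->  [[-2, 3], [9, -14]]
... * rho(b) = [[1, -1], [-3, 4]]  ->  [[-11, 14], [51, -65]]
... * rho(a) = [[-5, 2], [-3, 1]]  ->  [[13, -8], [-60, 37]]
... * rho(b) = [[1, -1], [-3, 4]]  ->  [[37, -45], [-171, 208]]
... * rho(a^-1) = [[1, -2], [3, -5]]  ->  [[-98, 151], [453, -698]]
... * rho(b) = [[1, -1], [-3, 4]]  ->  [[-551, 702], [2547, -3245]]
... * rho(b) = [[1, -1], [-3, 4]]  ->  [[-2657, 3359], [12282, -15527]]
... * rho(a^-1) = [[1, -2], [3, -5]]  ->  [[7420, -11481], [-34299, 53071]]
... * rho(a^-1) = [[1, -2], [3, -5]]  ->  [[-27023, 42565], [124914, -196757]]
... * rho(a^-1) = [[1, -2], [3, -5]]  ->  [[100672, -158779], [-465357, 733957]]
... * rho(a^-1) = [[1, -2], [3, -5]]  ->  [[-375665, 592551], [1736514, -2739071]]
... * rho(b) = [[1, -1], [-3, 4]]  ->  [[-2153318, 2745869], [9953727, -12692798]]
tr = -2153318 + -12692798 = -14846116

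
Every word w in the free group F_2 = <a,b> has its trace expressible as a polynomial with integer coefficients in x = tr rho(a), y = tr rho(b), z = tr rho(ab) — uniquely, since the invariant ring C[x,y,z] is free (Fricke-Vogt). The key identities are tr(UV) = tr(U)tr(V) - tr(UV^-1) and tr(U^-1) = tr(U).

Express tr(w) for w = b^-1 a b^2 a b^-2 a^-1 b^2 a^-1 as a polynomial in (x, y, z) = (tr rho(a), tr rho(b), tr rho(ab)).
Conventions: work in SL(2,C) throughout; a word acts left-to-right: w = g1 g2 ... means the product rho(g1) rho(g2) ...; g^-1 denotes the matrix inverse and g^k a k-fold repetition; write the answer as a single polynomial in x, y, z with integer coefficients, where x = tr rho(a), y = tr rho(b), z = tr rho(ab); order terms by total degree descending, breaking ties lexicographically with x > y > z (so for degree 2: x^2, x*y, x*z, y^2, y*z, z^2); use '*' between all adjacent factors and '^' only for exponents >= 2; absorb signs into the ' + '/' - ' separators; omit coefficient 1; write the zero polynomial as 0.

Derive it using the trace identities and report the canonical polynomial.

x^2*y^5*z^2 - 2*x^3*y^4*z - 2*x*y^6*z - 2*x*y^4*z^3 + x^4*y^3 + 2*x^2*y^5 + 2*x^2*y^3*z^2 + y^7 + 2*y^5*z^2 + y^3*z^4 + x^3*y^2*z + 7*x*y^4*z - x^4*y - 8*x^2*y^3 - x^2*y*z^2 - 7*y^5 - 7*y^3*z^2 - 2*x*y^2*z + 6*x^2*y + 14*y^3 + 2*y*z^2 - 7*y

trace(a^2 b) = trace(a) trace(b a) - trace(b) = x*z - y
trace(a^2) = trace(a) trace(a) - trace(1) = x^2 - 2
trace(a b^2 a) = trace(b) trace(a^2 b) - trace(a^2) = x*y*z - x^2 - y^2 + 2
trace(b a b a) = trace(a b) trace(a b) - trace(1) = z^2 - 2
trace(b a b) = trace(b) trace(a b) - trace(a) = y*z - x
trace(a^2 b a b) = trace(a) trace(b a b a) - trace(b a b) = x*z^2 - y*z - x
trace(a^2 b a) = trace(a) trace(b a^2) - trace(b a) = x^2*z - x*y - z
trace(a b a b^2 a) = trace(b) trace(a^2 b a b) - trace(a^2 b a) = x*y*z^2 - x^2*z - y^2*z + z
trace(a b a b a b) = trace(a b a b) trace(a b) - trace(b a) = z^3 - 3*z
trace(a b a b^2 a b) = trace(b) trace(a b a b a b) - trace(a b a b a) = y*z^3 - x*z^2 - 2*y*z + x
trace(b a b^2 a b^-1 a) = trace(a b a b^2 a) trace(b) - trace(a b a b^2 a b) = x*y^2*z^2 - x^2*y*z - y^3*z - y*z^3 + x*z^2 + 3*y*z - x
trace(a^-1 b a b^2 a b^-1) = trace(b a b^2 a b^-1) trace(a) - trace(b a b^2 a b^-1 a) = -x*y^2*z^2 + 2*x^2*y*z + y^3*z + y*z^3 - x^3 - x*y^2 - x*z^2 - 3*y*z + 3*x
trace(b a b^2) = trace(b) trace(b a b) - trace(b a) = y^2*z - x*y - z
trace(a b^2 a b^-2 a^-1 b) = trace(a^-1 b a b^2 a b^-1) trace(b) - trace(a^-1 b a b^2 a) = -x*y^3*z^2 + 2*x^2*y^2*z + y^4*z + y^2*z^3 - x^3*y - x*y^3 - x*y*z^2 - 4*y^2*z + 4*x*y + z
trace(b^2 a b a) = trace(b) trace(a b a b) - trace(a b a) = y*z^2 - x*z - y
trace(a b^2 a b a) = trace(a) trace(b^2 a b a) - trace(b^2 a b) = x*y*z^2 - x^2*z - y^2*z + z
trace(b a b^-1 a b^2 a) = trace(a b^2 a b a) trace(b) - trace(a b^2 a b a b) = x*y^2*z^2 - x^2*y*z - y^3*z - y*z^3 + x*z^2 + 3*y*z - x
trace(b a^2 b^2) = trace(b) trace(b a^2 b) - trace(b a^2) = x*y^2*z - x^2*y - y^3 - x*z + 3*y
trace(a^2 b^2 a^2 b) = trace(a) trace(b a^2 b^2 a) - trace(b a^2 b^2) = x^2*y*z^2 - x^3*z - 2*x*y^2*z + x^2*y + y^3 + 2*x*z - 3*y
trace(a^4 b) = trace(a) trace(b a^3) - trace(b a^2) = x^3*z - x^2*y - 2*x*z + y
trace(a^3) = trace(a) trace(a^2) - trace(a) = x^3 - 3*x
trace(a^4) = trace(a) trace(a^3) - trace(a^2) = x^4 - 4*x^2 + 2
trace(a^2 b^2 a^2) = trace(b) trace(a^4 b) - trace(a^4) = x^3*y*z - x^4 - x^2*y^2 - 2*x*y*z + 4*x^2 + y^2 - 2
trace(a b^2 a^2 b^2 a) = trace(b) trace(a^2 b^2 a^2 b) - trace(a^2 b^2 a^2) = x^2*y^2*z^2 - 2*x^3*y*z - 2*x*y^3*z + x^4 + 2*x^2*y^2 + y^4 + 4*x*y*z - 4*x^2 - 4*y^2 + 2
trace(a^2 b a b a b) = trace(a) trace(b a b a b a) - trace(b a b a b) = x*z^3 - y*z^2 - 2*x*z + y
trace(a^2 b a b a) = trace(a) trace(b a b a^2) - trace(b a b a) = x^2*z^2 - x*y*z - x^2 - z^2 + 2
trace(a b a b^2 a^2 b) = trace(b) trace(a^2 b a b a b) - trace(a^2 b a b a) = x*y*z^3 - x^2*z^2 - y^2*z^2 - x*y*z + x^2 + y^2 + z^2 - 2
trace(a b a b^2 a^2) = trace(a) trace(a b a b^2 a) - trace(a b a b^2) = x^2*y*z^2 - x^3*z - x*y^2*z - y*z^2 + 2*x*z + y
trace(a b^2 a^2 b^2 a b) = trace(b) trace(a b a b^2 a^2 b) - trace(a b a b^2 a^2) = x*y^2*z^3 - 2*x^2*y*z^2 - y^3*z^2 + x^3*z + x^2*y + y^3 + 2*y*z^2 - 2*x*z - 3*y
trace(a b^2 a b^-1 a b^2 a) = trace(a b^2 a^2 b^2 a) trace(b) - trace(a b^2 a^2 b^2 a b) = x^2*y^3*z^2 - 2*x^3*y^2*z - 2*x*y^4*z - x*y^2*z^3 + x^4*y + 2*x^2*y^3 + 2*x^2*y*z^2 + y^5 + y^3*z^2 - x^3*z + 4*x*y^2*z - 5*x^2*y - 5*y^3 - 2*y*z^2 + 2*x*z + 5*y
trace(a b a b a b a b) = trace(a b a b) trace(a b a b) - trace(1) = z^4 - 4*z^2 + 2
trace(a b a b^2 a b a b) = trace(b) trace(a b a b a b a b) - trace(a b a b a b a) = y*z^4 - x*z^3 - 3*y*z^2 + 2*x*z + y
trace(a b a^2 b a) = trace(a) trace(b a^2 b a) - trace(b a^2 b) = x^2*z^2 - 2*x*y*z + y^2 - 2
trace(a b a b^2 a b a) = trace(b) trace(a b a^2 b a b) - trace(a b a^2 b a) = x*y*z^3 - x^2*z^2 - y^2*z^2 + 2
trace(a b^2 a b a b^2 a b) = trace(b) trace(a b a b^2 a b a b) - trace(a b a b^2 a b a) = y^2*z^4 - 2*x*y*z^3 + x^2*z^2 - 2*y^2*z^2 + 2*x*y*z + y^2 - 2
trace(a b^2 a b^-1 a b^2 a b) = trace(a b^2 a b a b^2 a) trace(b) - trace(a b^2 a b a b^2 a b) = x*y^3*z^3 - 2*x^2*y^2*z^2 - y^4*z^2 - y^2*z^4 + x^3*y*z + 2*x*y*z^3 + x^2*y^2 - x^2*z^2 + y^4 + 4*y^2*z^2 - 4*x*y*z - 4*y^2 + 2
trace(b^2 a b^-1 a b^2 a b^-1 a) = trace(a b^2 a b^-1 a b^2 a) trace(b) - trace(a b^2 a b^-1 a b^2 a b) = x^2*y^4*z^2 - 2*x^3*y^3*z - 2*x*y^5*z - 2*x*y^3*z^3 + x^4*y^2 + 2*x^2*y^4 + 4*x^2*y^2*z^2 + y^6 + 2*y^4*z^2 + y^2*z^4 - 2*x^3*y*z + 4*x*y^3*z - 2*x*y*z^3 - 6*x^2*y^2 + x^2*z^2 - 6*y^4 - 6*y^2*z^2 + 6*x*y*z + 9*y^2 - 2
trace(a^-1 b^2 a b^-1 a b^2 a b^-1) = trace(b^2 a b^-1 a b^2 a b^-1) trace(a) - trace(b^2 a b^-1 a b^2 a b^-1 a) = -x^2*y^4*z^2 + 2*x^3*y^3*z + 2*x*y^5*z + 2*x*y^3*z^3 - x^4*y^2 - 2*x^2*y^4 - 3*x^2*y^2*z^2 - y^6 - 2*y^4*z^2 - y^2*z^4 + x^3*y*z - 5*x*y^3*z + x*y*z^3 + 6*x^2*y^2 + 6*y^4 + 6*y^2*z^2 - 3*x*y*z - x^2 - 9*y^2 + 2
trace(a b^4 a) = trace(b) trace(b a^2 b^2) - trace(b a^2 b) = x*y^3*z - x^2*y^2 - y^4 - 2*x*y*z + x^2 + 4*y^2 - 2
trace(a b a b^3) = trace(b) trace(a b a b^2) - trace(a b a b) = y^2*z^2 - x*y*z - y^2 - z^2 + 2
trace(a b^4 a b) = trace(b) trace(a b a b^3) - trace(a b a b^2) = y^3*z^2 - x*y^2*z - y^3 - 2*y*z^2 + x*z + 3*y
trace(b^2 a b^-1 a b^2) = trace(a b^4 a) trace(b) - trace(a b^4 a b) = x*y^4*z - x^2*y^3 - y^5 - y^3*z^2 - x*y^2*z + x^2*y + 5*y^3 + 2*y*z^2 - x*z - 5*y
trace(b^-1 a b^2 a b^-2 a^-1 b^2 a) = trace(a^-1 b^2 a b^-1 a b^2 a b^-1) trace(b) - trace(a^-1 b^2 a b^-1 a b^2 a) = -x^2*y^5*z^2 + 2*x^3*y^4*z + 2*x*y^6*z + 2*x*y^4*z^3 - x^4*y^3 - 2*x^2*y^5 - 3*x^2*y^3*z^2 - y^7 - 2*y^5*z^2 - y^3*z^4 + x^3*y^2*z - 6*x*y^4*z + x*y^2*z^3 + 7*x^2*y^3 + 7*y^5 + 7*y^3*z^2 - 2*x*y^2*z - 2*x^2*y - 14*y^3 - 2*y*z^2 + x*z + 7*y
trace(b^-1 a b^2 a b^-2 a^-1 b^2 a^-1) = trace(b^-1 a b^2 a b^-2 a^-1 b^2) trace(a) - trace(b^-1 a b^2 a b^-2 a^-1 b^2 a) = x^2*y^5*z^2 - 2*x^3*y^4*z - 2*x*y^6*z - 2*x*y^4*z^3 + x^4*y^3 + 2*x^2*y^5 + 2*x^2*y^3*z^2 + y^7 + 2*y^5*z^2 + y^3*z^4 + x^3*y^2*z + 7*x*y^4*z - x^4*y - 8*x^2*y^3 - x^2*y*z^2 - 7*y^5 - 7*y^3*z^2 - 2*x*y^2*z + 6*x^2*y + 14*y^3 + 2*y*z^2 - 7*y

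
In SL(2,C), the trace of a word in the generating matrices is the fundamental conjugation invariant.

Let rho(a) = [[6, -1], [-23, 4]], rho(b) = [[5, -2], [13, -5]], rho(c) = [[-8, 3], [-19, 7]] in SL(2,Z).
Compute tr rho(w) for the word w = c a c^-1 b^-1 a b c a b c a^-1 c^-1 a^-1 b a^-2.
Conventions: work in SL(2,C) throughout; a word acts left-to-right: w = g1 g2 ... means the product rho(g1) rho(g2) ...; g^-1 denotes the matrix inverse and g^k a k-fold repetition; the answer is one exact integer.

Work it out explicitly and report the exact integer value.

rho(c) = [[-8, 3], [-19, 7]]
... * rho(a) = [[6, -1], [-23, 4]]  ->  [[-117, 20], [-275, 47]]
... * rho(c^-1) = [[7, -3], [19, -8]]  ->  [[-439, 191], [-1032, 449]]
... * rho(b^-1) = [[-5, 2], [-13, 5]]  ->  [[-288, 77], [-677, 181]]
... * rho(a) = [[6, -1], [-23, 4]]  ->  [[-3499, 596], [-8225, 1401]]
... * rho(b) = [[5, -2], [13, -5]]  ->  [[-9747, 4018], [-22912, 9445]]
... * rho(c) = [[-8, 3], [-19, 7]]  ->  [[1634, -1115], [3841, -2621]]
... * rho(a) = [[6, -1], [-23, 4]]  ->  [[35449, -6094], [83329, -14325]]
... * rho(b) = [[5, -2], [13, -5]]  ->  [[98023, -40428], [230420, -95033]]
... * rho(c) = [[-8, 3], [-19, 7]]  ->  [[-16052, 11073], [-37733, 26029]]
... * rho(a^-1) = [[4, 1], [23, 6]]  ->  [[190471, 50386], [447735, 118441]]
... * rho(c^-1) = [[7, -3], [19, -8]]  ->  [[2290631, -974501], [5384524, -2290733]]
... * rho(a^-1) = [[4, 1], [23, 6]]  ->  [[-13250999, -3556375], [-31148763, -8359874]]
... * rho(b) = [[5, -2], [13, -5]]  ->  [[-112487870, 44283873], [-264422177, 104096896]]
... * rho(a^-1) = [[4, 1], [23, 6]]  ->  [[568577599, 153215368], [1336539900, 360159199]]
... * rho(a^-1) = [[4, 1], [23, 6]]  ->  [[5798263860, 1487869807], [13629821177, 3497495094]]
tr = 5798263860 + 3497495094 = 9295758954

9295758954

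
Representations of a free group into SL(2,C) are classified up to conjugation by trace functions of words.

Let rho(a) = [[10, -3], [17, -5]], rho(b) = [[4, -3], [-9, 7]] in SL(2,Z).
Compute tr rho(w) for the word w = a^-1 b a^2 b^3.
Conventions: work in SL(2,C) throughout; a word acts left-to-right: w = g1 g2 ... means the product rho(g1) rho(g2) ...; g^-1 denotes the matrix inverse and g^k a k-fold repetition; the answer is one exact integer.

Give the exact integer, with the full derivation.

rho(a^-1) = [[-5, 3], [-17, 10]]
... * rho(b) = [[4, -3], [-9, 7]]  ->  [[-47, 36], [-158, 121]]
... * rho(a) = [[10, -3], [17, -5]]  ->  [[142, -39], [477, -131]]
... * rho(a) = [[10, -3], [17, -5]]  ->  [[757, -231], [2543, -776]]
... * rho(b) = [[4, -3], [-9, 7]]  ->  [[5107, -3888], [17156, -13061]]
... * rho(b) = [[4, -3], [-9, 7]]  ->  [[55420, -42537], [186173, -142895]]
... * rho(b) = [[4, -3], [-9, 7]]  ->  [[604513, -464019], [2030747, -1558784]]
tr = 604513 + -1558784 = -954271

-954271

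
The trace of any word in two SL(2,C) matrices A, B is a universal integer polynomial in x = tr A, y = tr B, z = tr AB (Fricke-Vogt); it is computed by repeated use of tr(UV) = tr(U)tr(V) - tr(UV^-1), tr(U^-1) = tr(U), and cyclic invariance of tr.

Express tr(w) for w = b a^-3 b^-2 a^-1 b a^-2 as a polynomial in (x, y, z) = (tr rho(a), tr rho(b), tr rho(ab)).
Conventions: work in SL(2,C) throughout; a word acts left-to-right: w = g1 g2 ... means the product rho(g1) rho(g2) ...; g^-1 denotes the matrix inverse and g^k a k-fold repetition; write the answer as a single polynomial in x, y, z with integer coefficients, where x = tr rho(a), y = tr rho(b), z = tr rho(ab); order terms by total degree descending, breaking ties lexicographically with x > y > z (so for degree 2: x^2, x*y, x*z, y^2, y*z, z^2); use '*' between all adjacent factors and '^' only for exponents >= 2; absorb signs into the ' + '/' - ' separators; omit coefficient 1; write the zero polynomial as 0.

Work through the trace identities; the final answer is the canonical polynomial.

x^5*y^3*z - x^6*y^2 - x^4*y^4 - 2*x^4*y^2*z^2 + 2*x^5*y*z - x^3*y^3*z + x^3*y*z^3 + 5*x^4*y^2 - x^4*z^2 + 2*x^2*y^4 + 3*x^2*y^2*z^2 - 7*x^3*y*z - x*y*z^3 - 7*x^2*y^2 + 2*x^2*z^2 - y^4 - y^2*z^2 + 4*x*y*z + x^2 + 4*y^2 - 2

trace(b^2) = trace(b)*trace(b) - trace(1) = y^2 - 2
trace(b^2 a) = trace(b)*trace(a b) - trace(a) = y*z - x
trace(b a^-1 b) = trace(b^2)*trace(a) - trace(b^2 a) = x*y^2 - y*z - x
trace(b a b a) = trace(b a)*trace(b a) - trace(1) = z^2 - 2
trace(b a^-1 b a) = trace(b a b)*trace(a) - trace(b a b a) = x*y*z - x^2 - z^2 + 2
trace(a^-1 b a^-1 b) = trace(b a^-1 b)*trace(a) - trace(b a^-1 b a) = x^2*y^2 - 2*x*y*z + z^2 - 2
trace(b a^-2 b a^-1) = trace(a^-1 b a^-1 b)*trace(a) - trace(a^-1 b a^-1 b a) = x^3*y^2 - 2*x^2*y*z - x*y^2 + x*z^2 + y*z - x
trace(b a^-2 b) = trace(a^-1 b^2)*trace(a) - trace(a^-1 b^2 a) = x^2*y^2 - x*y*z - x^2 - y^2 + 2
trace(b a^-2 b a^-2) = trace(b a^-2 b a^-1)*trace(a) - trace(b a^-2 b) = x^4*y^2 - 2*x^3*y*z - 2*x^2*y^2 + x^2*z^2 + 2*x*y*z + y^2 - 2
trace(a^-1 b a^-2 b a^-2) = trace(b a^-2 b a^-2)*trace(a) - trace(b a^-2 b a^-1) = x^5*y^2 - 2*x^4*y*z - 3*x^3*y^2 + x^3*z^2 + 4*x^2*y*z + 2*x*y^2 - x*z^2 - y*z - x
trace(b^3) = trace(b)*trace(b^2) - trace(b) = y^3 - 3*y
trace(b^3 a) = trace(b)*trace(a b^2) - trace(a b) = y^2*z - x*y - z
trace(b^2 a^-1 b) = trace(b^3)*trace(a) - trace(b^3 a) = x*y^3 - y^2*z - 2*x*y + z
trace(a b a) = trace(a)*trace(b a) - trace(b) = x*z - y
trace(b a b^2 a) = trace(b)*trace(a b a b) - trace(a b a) = y*z^2 - x*z - y
trace(b^2 a^-1 b a) = trace(b a b^2)*trace(a) - trace(b a b^2 a) = x*y^2*z - x^2*y - y*z^2 + y
trace(b^2 a^-1 b a^-1) = trace(b^2 a^-1 b)*trace(a) - trace(b^2 a^-1 b a) = x^2*y^3 - 2*x*y^2*z - x^2*y + y*z^2 + x*z - y
trace(b a^-1 b a^-2 b) = trace(b^2 a^-1 b a^-1)*trace(a) - trace(b^2 a^-1 b) = x^3*y^3 - 2*x^2*y^2*z - x^3*y - x*y^3 + x*y*z^2 + x^2*z + y^2*z + x*y - z
trace(b a b a^-1 b) = trace(b^2 a b)*trace(a) - trace(b^2 a b a) = x*y^2*z - x^2*y - y*z^2 + y
trace(b a b a b a) = trace(b a b a)*trace(b a) - trace(a b) = z^3 - 3*z
trace(b a b a^-1 b a) = trace(b a b a b)*trace(a) - trace(b a b a b a) = x*y*z^2 - x^2*z - z^3 - x*y + 3*z
trace(a^-1 b a b a^-1 b) = trace(b a b a^-1 b)*trace(a) - trace(b a b a^-1 b a) = x^2*y^2*z - x^3*y - 2*x*y*z^2 + x^2*z + z^3 + 2*x*y - 3*z
trace(b a^-1 b a^-2 b a) = trace(a^-1 b a b a^-1 b)*trace(a) - trace(a^-1 b a b a^-1 b a) = x^3*y^2*z - x^4*y - 2*x^2*y*z^2 + x^3*z - x*y^2*z + x*z^3 + 3*x^2*y + y*z^2 - 3*x*z - y
trace(a^-1 b a^-1 b a^-2 b) = trace(b a^-1 b a^-2 b)*trace(a) - trace(b a^-1 b a^-2 b a) = x^4*y^3 - 3*x^3*y^2*z - x^2*y^3 + 3*x^2*y*z^2 + 2*x*y^2*z - x*z^3 - 2*x^2*y - y*z^2 + 2*x*z + y
trace(a^-1 b a^-2 b a^-2 b) = trace(a^-1 b a^-1 b a^-2 b)*trace(a) - trace(a^-1 b a^-1 b a^-2 b a) = x^5*y^3 - 3*x^4*y^2*z - 2*x^3*y^3 + 3*x^3*y*z^2 + 4*x^2*y^2*z - x^2*z^3 - x^3*y + x*y^3 - 2*x*y*z^2 + x^2*z - y^2*z + z
trace(a^-1 b^-1 a^-1 b a^-2 b a^-1) = trace(a^-1 b a^-2 b a^-2)*trace(b) - trace(a^-1 b a^-2 b a^-2 b) = x^4*y^2*z - x^3*y^3 - 2*x^3*y*z^2 + x^2*z^3 + x^3*y + x*y^3 + x*y*z^2 - x^2*z - x*y - z
trace(b a^-1) = trace(b)*trace(a) - trace(b a) = x*y - z
trace(a^-2 b) = trace(b a^-1)*trace(a) - trace(b) = x^2*y - x*z - y
trace(a^-2 b a^-1) = trace(a^-2 b)*trace(a) - trace(a^-2 b a) = x^3*y - x^2*z - 2*x*y + z
trace(b a^-1 b^-1 a b a^-1) = trace(a b a^-1 b a^-1)*trace(b) - trace(a b a^-1 b a^-1 b) = -x^2*y^2*z + x^3*y + x*y^3 + 2*x*y*z^2 - x^2*z - y^2*z - z^3 - 3*x*y + 3*z
trace(b a^-1 b^-1 a b) = trace(a b^2 a^-1)*trace(b) - trace(a b^2 a^-1 b) = -x*y^2*z + x^2*y + y^3 + y*z^2 - 3*y
trace(b a^-2 b a^-1 b^-1 a) = trace(b a^-1 b^-1 a b a^-1)*trace(a) - trace(b a^-1 b^-1 a b) = -x^3*y^2*z + x^4*y + x^2*y^3 + 2*x^2*y*z^2 - x^3*z - x*z^3 - 4*x^2*y - y^3 - y*z^2 + 3*x*z + 3*y
trace(a^-1 b^-1 a^-1 b a^-2 b) = trace(b a^-2 b a^-1 b^-1)*trace(a) - trace(b a^-2 b a^-1 b^-1 a) = x^3*y^2*z - x^2*y^3 - 2*x^2*y*z^2 + x*z^3 + 2*x^2*y + y^3 + y*z^2 - 2*x*z - 3*y
trace(a^-1 b a^-2 b a^-3 b^-1) = trace(a^-1 b^-1 a^-1 b a^-2 b a^-1)*trace(a) - trace(a^-1 b^-1 a^-1 b a^-2 b) = x^5*y^2*z - x^4*y^3 - 2*x^4*y*z^2 - x^3*y^2*z + x^3*z^3 + x^4*y + 2*x^2*y^3 + 3*x^2*y*z^2 - x^3*z - x*z^3 - 3*x^2*y - y^3 - y*z^2 + x*z + 3*y
trace(a^-2 b^2 a^-1) = trace(b^2 a^-2)*trace(a) - trace(b^2 a^-1) = x^3*y^2 - x^2*y*z - x^3 - 2*x*y^2 + y*z + 3*x
trace(b a^-4 b) = trace(a^-2 b^2 a^-1)*trace(a) - trace(a^-2 b^2) = x^4*y^2 - x^3*y*z - x^4 - 3*x^2*y^2 + 2*x*y*z + 4*x^2 + y^2 - 2
trace(a^-2 b a b) = trace(b a b a^-1)*trace(a) - trace(b a b) = x^2*y*z - x^3 - x*z^2 - y*z + 3*x
trace(a^-2 b a b a^-1) = trace(a^-2 b a b)*trace(a) - trace(a^-2 b a b a) = x^3*y*z - x^4 - x^2*z^2 - 2*x*y*z + 4*x^2 + z^2 - 2
trace(b a^-4 b a) = trace(a^-2 b a b a^-1)*trace(a) - trace(a^-2 b a b) = x^4*y*z - x^5 - x^3*z^2 - 3*x^2*y*z + 5*x^3 + 2*x*z^2 + y*z - 5*x
trace(a^-1 b a^-4 b) = trace(b a^-4 b)*trace(a) - trace(b a^-4 b a) = x^5*y^2 - 2*x^4*y*z - 3*x^3*y^2 + x^3*z^2 + 5*x^2*y*z - x^3 + x*y^2 - 2*x*z^2 - y*z + 3*x
trace(a^-1 b a^-2 b a^-3) = trace(a^-1 b a^-4 b)*trace(a) - trace(a^-1 b a^-4 b a) = x^6*y^2 - 2*x^5*y*z - 4*x^4*y^2 + x^4*z^2 + 6*x^3*y*z + 4*x^2*y^2 - 2*x^2*z^2 - 3*x*y*z - x^2 - y^2 + 2
trace(b a^-3 b^-2 a^-1 b a^-2) = trace(a^-1 b a^-2 b a^-3 b^-1)*trace(b) - trace(a^-1 b a^-2 b a^-3) = x^5*y^3*z - x^6*y^2 - x^4*y^4 - 2*x^4*y^2*z^2 + 2*x^5*y*z - x^3*y^3*z + x^3*y*z^3 + 5*x^4*y^2 - x^4*z^2 + 2*x^2*y^4 + 3*x^2*y^2*z^2 - 7*x^3*y*z - x*y*z^3 - 7*x^2*y^2 + 2*x^2*z^2 - y^4 - y^2*z^2 + 4*x*y*z + x^2 + 4*y^2 - 2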